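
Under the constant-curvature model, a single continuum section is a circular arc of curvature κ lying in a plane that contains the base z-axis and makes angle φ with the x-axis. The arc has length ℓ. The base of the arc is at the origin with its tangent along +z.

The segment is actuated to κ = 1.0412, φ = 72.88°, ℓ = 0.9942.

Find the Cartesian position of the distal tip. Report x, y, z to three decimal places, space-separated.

θ = κ·ℓ = 1.0412 × 0.9942 = 1.03516 rad
ρ = (1 − cos θ)/κ = (1 − 0.51039)/1.0412 = 0.47024
z = sin θ / κ = 0.85994/1.0412 = 0.82592
x = ρ cos φ = 0.47024 × cos(72.88°) = 0.13843
y = ρ sin φ = 0.47024 × sin(72.88°) = 0.44940

0.138 0.449 0.826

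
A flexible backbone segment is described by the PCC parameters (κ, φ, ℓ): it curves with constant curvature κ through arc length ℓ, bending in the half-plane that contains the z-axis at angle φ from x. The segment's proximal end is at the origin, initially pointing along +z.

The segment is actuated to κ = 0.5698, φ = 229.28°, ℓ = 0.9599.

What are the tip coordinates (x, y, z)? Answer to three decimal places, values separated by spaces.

θ = κ·ℓ = 0.5698 × 0.9599 = 0.54695 rad
ρ = (1 − cos θ)/κ = (1 − 0.85411)/0.5698 = 0.25603
z = sin θ / κ = 0.52009/0.5698 = 0.91275
x = ρ cos φ = 0.25603 × cos(229.28°) = -0.16702
y = ρ sin φ = 0.25603 × sin(229.28°) = -0.19405

-0.167 -0.194 0.913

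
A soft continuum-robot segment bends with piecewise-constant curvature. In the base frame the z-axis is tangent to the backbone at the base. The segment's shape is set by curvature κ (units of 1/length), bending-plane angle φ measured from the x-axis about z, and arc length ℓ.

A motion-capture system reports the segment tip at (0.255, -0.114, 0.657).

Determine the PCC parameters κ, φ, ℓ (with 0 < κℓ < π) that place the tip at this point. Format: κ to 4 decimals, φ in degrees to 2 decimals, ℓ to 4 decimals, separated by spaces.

1.0961 335.91 0.7335

ρ = √(x²+y²) = √(0.255² + -0.114²) = 0.27932
φ = atan2(y, x) mod 360° = atan2(-0.114, 0.255) = 335.9125°
|p|² = ρ² + z² = 0.27932² + 0.657² = 0.50967
κ = 2ρ / |p|² = 2×0.27932 / 0.50967 = 1.09609
θ = 2·atan2(ρ, z) = 2·atan2(0.27932, 0.657) = 0.80399 rad
ℓ = θ/κ = 0.80399/1.09609 = 0.73351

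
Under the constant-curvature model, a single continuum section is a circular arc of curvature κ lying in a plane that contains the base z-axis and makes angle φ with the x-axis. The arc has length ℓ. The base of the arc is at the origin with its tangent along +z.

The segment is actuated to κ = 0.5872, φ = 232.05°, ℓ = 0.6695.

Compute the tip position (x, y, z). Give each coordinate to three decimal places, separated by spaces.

θ = κ·ℓ = 0.5872 × 0.6695 = 0.39313 rad
ρ = (1 − cos θ)/κ = (1 − 0.92371)/0.5872 = 0.12991
z = sin θ / κ = 0.38308/0.5872 = 0.65239
x = ρ cos φ = 0.12991 × cos(232.05°) = -0.07989
y = ρ sin φ = 0.12991 × sin(232.05°) = -0.10244

-0.080 -0.102 0.652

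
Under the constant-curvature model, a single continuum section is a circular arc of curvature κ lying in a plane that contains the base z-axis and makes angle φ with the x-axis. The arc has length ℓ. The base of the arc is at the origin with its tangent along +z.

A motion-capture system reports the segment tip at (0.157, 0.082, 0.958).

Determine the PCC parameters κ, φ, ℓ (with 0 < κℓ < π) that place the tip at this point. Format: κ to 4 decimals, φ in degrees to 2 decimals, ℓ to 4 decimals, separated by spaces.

ρ = √(x²+y²) = √(0.157² + 0.082²) = 0.17712
φ = atan2(y, x) mod 360° = atan2(0.082, 0.157) = 27.5777°
|p|² = ρ² + z² = 0.17712² + 0.958² = 0.94914
κ = 2ρ / |p|² = 2×0.17712 / 0.94914 = 0.37323
θ = 2·atan2(ρ, z) = 2·atan2(0.17712, 0.958) = 0.36565 rad
ℓ = θ/κ = 0.36565/0.37323 = 0.97969

0.3732 27.58 0.9797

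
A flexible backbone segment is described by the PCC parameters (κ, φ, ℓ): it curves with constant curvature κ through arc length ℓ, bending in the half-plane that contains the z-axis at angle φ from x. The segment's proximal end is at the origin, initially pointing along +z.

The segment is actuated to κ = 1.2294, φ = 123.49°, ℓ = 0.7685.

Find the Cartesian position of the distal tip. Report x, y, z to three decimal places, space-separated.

θ = κ·ℓ = 1.2294 × 0.7685 = 0.94479 rad
ρ = (1 − cos θ)/κ = (1 − 0.58591)/1.2294 = 0.33682
z = sin θ / κ = 0.81038/1.2294 = 0.65916
x = ρ cos φ = 0.33682 × cos(123.49°) = -0.18586
y = ρ sin φ = 0.33682 × sin(123.49°) = 0.28090

-0.186 0.281 0.659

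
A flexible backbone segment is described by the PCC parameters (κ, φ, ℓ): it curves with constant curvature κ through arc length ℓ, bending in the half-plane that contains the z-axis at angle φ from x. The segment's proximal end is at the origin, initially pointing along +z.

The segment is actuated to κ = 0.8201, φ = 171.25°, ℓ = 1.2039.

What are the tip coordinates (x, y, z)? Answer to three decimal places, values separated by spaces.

-0.541 0.083 1.018

θ = κ·ℓ = 0.8201 × 1.2039 = 0.98732 rad
ρ = (1 − cos θ)/κ = (1 − 0.55093)/0.8201 = 0.54758
z = sin θ / κ = 0.83455/0.8201 = 1.01762
x = ρ cos φ = 0.54758 × cos(171.25°) = -0.54121
y = ρ sin φ = 0.54758 × sin(171.25°) = 0.08330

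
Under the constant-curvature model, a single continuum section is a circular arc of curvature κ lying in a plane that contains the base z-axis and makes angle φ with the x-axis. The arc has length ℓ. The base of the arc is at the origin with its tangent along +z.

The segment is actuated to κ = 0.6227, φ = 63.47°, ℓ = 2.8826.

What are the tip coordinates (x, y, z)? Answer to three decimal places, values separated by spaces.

θ = κ·ℓ = 0.6227 × 2.8826 = 1.79500 rad
ρ = (1 − cos θ)/κ = (1 − -0.22233)/0.6227 = 1.96294
z = sin θ / κ = 0.97497/0.6227 = 1.56572
x = ρ cos φ = 1.96294 × cos(63.47°) = 0.87678
y = ρ sin φ = 1.96294 × sin(63.47°) = 1.75625

0.877 1.756 1.566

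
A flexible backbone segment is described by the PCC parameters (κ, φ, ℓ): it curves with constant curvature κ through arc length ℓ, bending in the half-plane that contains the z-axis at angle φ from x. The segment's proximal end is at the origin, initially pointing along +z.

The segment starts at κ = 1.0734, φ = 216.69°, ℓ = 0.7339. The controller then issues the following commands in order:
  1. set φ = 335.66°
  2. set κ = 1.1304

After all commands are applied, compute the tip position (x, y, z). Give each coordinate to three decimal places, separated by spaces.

0.262 -0.118 0.653

initial: κ=1.0734, φ=216.69°, ℓ=0.7339
cmd 1: set φ=335.66° → (κ,φ,ℓ)=(1.0734,335.66°,0.7339) → tip=(0.2500,-0.1131,0.6603)
cmd 2: set κ=1.1304 → (κ,φ,ℓ)=(1.1304,335.66°,0.7339) → tip=(0.2618,-0.1184,0.6526)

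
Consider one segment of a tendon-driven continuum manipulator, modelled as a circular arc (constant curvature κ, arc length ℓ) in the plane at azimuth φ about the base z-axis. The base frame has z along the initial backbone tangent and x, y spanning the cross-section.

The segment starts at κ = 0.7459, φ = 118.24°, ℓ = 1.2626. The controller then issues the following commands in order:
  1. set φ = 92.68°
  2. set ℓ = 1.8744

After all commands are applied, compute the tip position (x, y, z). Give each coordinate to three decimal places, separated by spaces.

initial: κ=0.7459, φ=118.24°, ℓ=1.2626
cmd 1: set φ=92.68° → (κ,φ,ℓ)=(0.7459,92.68°,1.2626) → tip=(-0.0258,0.5513,1.0841)
cmd 2: set ℓ=1.8744 → (κ,φ,ℓ)=(0.7459,92.68°,1.8744) → tip=(-0.0519,1.1091,1.3207)

-0.052 1.109 1.321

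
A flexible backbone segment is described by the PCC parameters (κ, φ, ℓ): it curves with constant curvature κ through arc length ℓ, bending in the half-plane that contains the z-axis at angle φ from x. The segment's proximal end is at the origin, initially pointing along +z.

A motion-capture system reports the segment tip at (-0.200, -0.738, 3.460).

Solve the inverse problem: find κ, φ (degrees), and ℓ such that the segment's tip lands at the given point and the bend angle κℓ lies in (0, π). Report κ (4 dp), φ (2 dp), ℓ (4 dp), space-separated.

0.1218 254.84 3.5716

ρ = √(x²+y²) = √(-0.200² + -0.738²) = 0.76462
φ = atan2(y, x) mod 360° = atan2(-0.738, -0.200) = 254.8369°
|p|² = ρ² + z² = 0.76462² + 3.460² = 12.55624
κ = 2ρ / |p|² = 2×0.76462 / 12.55624 = 0.12179
θ = 2·atan2(ρ, z) = 2·atan2(0.76462, 3.460) = 0.43499 rad
ℓ = θ/κ = 0.43499/0.12179 = 3.57157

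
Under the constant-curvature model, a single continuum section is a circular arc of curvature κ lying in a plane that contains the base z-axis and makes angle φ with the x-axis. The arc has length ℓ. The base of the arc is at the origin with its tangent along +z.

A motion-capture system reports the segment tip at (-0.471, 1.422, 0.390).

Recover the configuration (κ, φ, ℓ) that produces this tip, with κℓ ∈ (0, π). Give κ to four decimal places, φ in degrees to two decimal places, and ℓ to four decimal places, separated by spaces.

1.2504 108.33 2.1051

ρ = √(x²+y²) = √(-0.471² + 1.422²) = 1.49797
φ = atan2(y, x) mod 360° = atan2(1.422, -0.471) = 108.3261°
|p|² = ρ² + z² = 1.49797² + 0.390² = 2.39602
κ = 2ρ / |p|² = 2×1.49797 / 2.39602 = 1.25038
θ = 2·atan2(ρ, z) = 2·atan2(1.49797, 0.390) = 2.63220 rad
ℓ = θ/κ = 2.63220/1.25038 = 2.10511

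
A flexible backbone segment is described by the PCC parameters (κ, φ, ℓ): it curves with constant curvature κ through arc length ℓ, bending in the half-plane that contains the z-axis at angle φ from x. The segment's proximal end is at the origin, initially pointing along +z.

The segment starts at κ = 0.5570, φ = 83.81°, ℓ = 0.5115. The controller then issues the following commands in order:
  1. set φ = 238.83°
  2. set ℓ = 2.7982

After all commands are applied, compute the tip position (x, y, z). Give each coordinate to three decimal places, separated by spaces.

initial: κ=0.5570, φ=83.81°, ℓ=0.5115
cmd 1: set φ=238.83° → (κ,φ,ℓ)=(0.5570,238.83°,0.5115) → tip=(-0.0375,-0.0619,0.5046)
cmd 2: set ℓ=2.7982 → (κ,φ,ℓ)=(0.5570,238.83°,2.7982) → tip=(-0.9179,-1.5174,1.7952)

-0.918 -1.517 1.795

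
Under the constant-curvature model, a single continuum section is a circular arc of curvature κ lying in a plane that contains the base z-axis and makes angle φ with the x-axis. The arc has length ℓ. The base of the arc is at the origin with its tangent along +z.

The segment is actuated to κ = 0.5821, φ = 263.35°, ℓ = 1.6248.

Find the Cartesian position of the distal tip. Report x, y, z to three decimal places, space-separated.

-0.083 -0.708 1.393

θ = κ·ℓ = 0.5821 × 1.6248 = 0.94580 rad
ρ = (1 − cos θ)/κ = (1 − 0.58510)/0.5821 = 0.71277
z = sin θ / κ = 0.81096/0.5821 = 1.39317
x = ρ cos φ = 0.71277 × cos(263.35°) = -0.08254
y = ρ sin φ = 0.71277 × sin(263.35°) = -0.70797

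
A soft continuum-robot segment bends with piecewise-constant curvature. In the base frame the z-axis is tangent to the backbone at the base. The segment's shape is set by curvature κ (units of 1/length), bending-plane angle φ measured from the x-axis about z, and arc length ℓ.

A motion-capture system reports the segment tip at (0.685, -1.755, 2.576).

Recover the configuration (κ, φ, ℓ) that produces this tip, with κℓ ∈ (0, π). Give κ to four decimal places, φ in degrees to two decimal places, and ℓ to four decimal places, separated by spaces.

0.3699 291.32 3.4138

ρ = √(x²+y²) = √(0.685² + -1.755²) = 1.88395
φ = atan2(y, x) mod 360° = atan2(-1.755, 0.685) = 291.3214°
|p|² = ρ² + z² = 1.88395² + 2.576² = 10.18503
κ = 2ρ / |p|² = 2×1.88395 / 10.18503 = 0.36994
θ = 2·atan2(ρ, z) = 2·atan2(1.88395, 2.576) = 1.26291 rad
ℓ = θ/κ = 1.26291/0.36994 = 3.41378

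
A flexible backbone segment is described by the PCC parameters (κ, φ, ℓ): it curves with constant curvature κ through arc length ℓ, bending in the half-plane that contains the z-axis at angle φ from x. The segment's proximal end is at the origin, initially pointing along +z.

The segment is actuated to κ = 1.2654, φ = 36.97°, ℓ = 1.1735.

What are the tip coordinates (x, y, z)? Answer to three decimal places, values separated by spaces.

θ = κ·ℓ = 1.2654 × 1.1735 = 1.48495 rad
ρ = (1 − cos θ)/κ = (1 − 0.08574)/1.2654 = 0.72250
z = sin θ / κ = 0.99632/1.2654 = 0.78735
x = ρ cos φ = 0.72250 × cos(36.97°) = 0.57724
y = ρ sin φ = 0.72250 × sin(36.97°) = 0.43451

0.577 0.435 0.787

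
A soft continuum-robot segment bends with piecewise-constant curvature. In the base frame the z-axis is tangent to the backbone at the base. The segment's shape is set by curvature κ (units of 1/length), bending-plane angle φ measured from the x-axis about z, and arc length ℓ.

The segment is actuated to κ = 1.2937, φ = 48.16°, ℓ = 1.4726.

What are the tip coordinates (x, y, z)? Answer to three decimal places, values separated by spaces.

0.685 0.765 0.730

θ = κ·ℓ = 1.2937 × 1.4726 = 1.90510 rad
ρ = (1 − cos θ)/κ = (1 − -0.32811)/1.2937 = 1.02660
z = sin θ / κ = 0.94464/1.2937 = 0.73018
x = ρ cos φ = 1.02660 × cos(48.16°) = 0.68480
y = ρ sin φ = 1.02660 × sin(48.16°) = 0.76483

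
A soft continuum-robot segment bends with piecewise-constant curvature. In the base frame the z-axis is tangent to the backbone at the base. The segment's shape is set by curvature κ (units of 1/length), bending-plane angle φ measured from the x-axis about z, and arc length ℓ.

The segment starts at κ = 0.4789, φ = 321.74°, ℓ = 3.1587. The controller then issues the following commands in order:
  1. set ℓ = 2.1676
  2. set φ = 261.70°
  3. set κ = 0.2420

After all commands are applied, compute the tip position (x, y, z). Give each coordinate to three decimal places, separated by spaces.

-0.080 -0.550 2.070

initial: κ=0.4789, φ=321.74°, ℓ=3.1587
cmd 1: set ℓ=2.1676 → (κ,φ,ℓ)=(0.4789,321.74°,2.1676) → tip=(0.8069,-0.6363,1.7988)
cmd 2: set φ=261.70° → (κ,φ,ℓ)=(0.4789,261.70°,2.1676) → tip=(-0.1483,-1.0168,1.7988)
cmd 3: set κ=0.2420 → (κ,φ,ℓ)=(0.2420,261.70°,2.1676) → tip=(-0.0802,-0.5498,2.0696)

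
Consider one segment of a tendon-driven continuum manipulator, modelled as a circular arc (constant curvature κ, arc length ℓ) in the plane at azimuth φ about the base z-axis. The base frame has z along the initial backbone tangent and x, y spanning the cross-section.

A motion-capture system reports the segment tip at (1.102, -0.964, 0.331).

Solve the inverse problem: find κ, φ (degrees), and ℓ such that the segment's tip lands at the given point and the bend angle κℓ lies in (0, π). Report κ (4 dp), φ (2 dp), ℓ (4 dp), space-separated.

ρ = √(x²+y²) = √(1.102² + -0.964²) = 1.46414
φ = atan2(y, x) mod 360° = atan2(-0.964, 1.102) = 318.8214°
|p|² = ρ² + z² = 1.46414² + 0.331² = 2.25326
κ = 2ρ / |p|² = 2×1.46414 / 2.25326 = 1.29957
θ = 2·atan2(ρ, z) = 2·atan2(1.46414, 0.331) = 2.69692 rad
ℓ = θ/κ = 2.69692/1.29957 = 2.07524

1.2996 318.82 2.0752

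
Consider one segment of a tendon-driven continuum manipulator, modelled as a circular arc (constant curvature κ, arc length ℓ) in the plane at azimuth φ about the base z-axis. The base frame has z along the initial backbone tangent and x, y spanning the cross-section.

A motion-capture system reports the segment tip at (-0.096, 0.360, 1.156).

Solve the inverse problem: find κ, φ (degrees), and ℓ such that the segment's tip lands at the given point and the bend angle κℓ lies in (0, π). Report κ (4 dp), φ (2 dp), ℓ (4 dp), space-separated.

ρ = √(x²+y²) = √(-0.096² + 0.360²) = 0.37258
φ = atan2(y, x) mod 360° = atan2(0.360, -0.096) = 104.9314°
|p|² = ρ² + z² = 0.37258² + 1.156² = 1.47515
κ = 2ρ / |p|² = 2×0.37258 / 1.47515 = 0.50514
θ = 2·atan2(ρ, z) = 2·atan2(0.37258, 1.156) = 0.62358 rad
ℓ = θ/κ = 0.62358/0.50514 = 1.23446

0.5051 104.93 1.2345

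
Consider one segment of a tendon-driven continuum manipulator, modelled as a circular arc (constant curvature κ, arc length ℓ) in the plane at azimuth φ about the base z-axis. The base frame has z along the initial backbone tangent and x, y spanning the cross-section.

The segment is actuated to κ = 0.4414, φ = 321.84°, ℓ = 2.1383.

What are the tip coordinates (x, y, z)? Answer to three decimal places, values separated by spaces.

θ = κ·ℓ = 0.4414 × 2.1383 = 0.94385 rad
ρ = (1 − cos θ)/κ = (1 − 0.58668)/0.4414 = 0.93639
z = sin θ / κ = 0.80982/0.4414 = 1.83466
x = ρ cos φ = 0.93639 × cos(321.84°) = 0.73627
y = ρ sin φ = 0.93639 × sin(321.84°) = -0.57856

0.736 -0.579 1.835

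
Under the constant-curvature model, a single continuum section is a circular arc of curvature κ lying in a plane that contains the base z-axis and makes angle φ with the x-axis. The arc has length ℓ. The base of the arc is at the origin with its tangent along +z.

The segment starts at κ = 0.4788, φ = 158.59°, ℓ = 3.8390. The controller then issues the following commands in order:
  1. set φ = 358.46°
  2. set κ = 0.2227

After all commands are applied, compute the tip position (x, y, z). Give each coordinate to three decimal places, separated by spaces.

initial: κ=0.4788, φ=158.59°, ℓ=3.8390
cmd 1: set φ=358.46° → (κ,φ,ℓ)=(0.4788,358.46°,3.8390) → tip=(2.6393,-0.0710,2.0144)
cmd 2: set κ=0.2227 → (κ,φ,ℓ)=(0.2227,358.46°,3.8390) → tip=(1.5430,-0.0415,3.3881)

1.543 -0.041 3.388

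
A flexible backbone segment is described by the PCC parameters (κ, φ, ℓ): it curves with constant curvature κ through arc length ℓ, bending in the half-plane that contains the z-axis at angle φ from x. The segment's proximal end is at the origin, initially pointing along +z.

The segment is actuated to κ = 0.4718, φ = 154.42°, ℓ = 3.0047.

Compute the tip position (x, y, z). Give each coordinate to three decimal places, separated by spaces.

θ = κ·ℓ = 0.4718 × 3.0047 = 1.41762 rad
ρ = (1 − cos θ)/κ = (1 − 0.15258)/0.4718 = 1.79614
z = sin θ / κ = 0.98829/0.4718 = 2.09472
x = ρ cos φ = 1.79614 × cos(154.42°) = -1.62009
y = ρ sin φ = 1.79614 × sin(154.42°) = 0.77552

-1.620 0.776 2.095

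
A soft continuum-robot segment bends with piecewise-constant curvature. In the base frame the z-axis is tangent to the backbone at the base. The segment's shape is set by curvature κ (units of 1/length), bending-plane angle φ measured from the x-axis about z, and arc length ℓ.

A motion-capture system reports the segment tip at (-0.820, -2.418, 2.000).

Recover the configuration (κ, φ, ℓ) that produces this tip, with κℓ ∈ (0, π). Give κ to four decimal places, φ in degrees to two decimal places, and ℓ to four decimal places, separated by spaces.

0.4855 251.27 3.7339

ρ = √(x²+y²) = √(-0.820² + -2.418²) = 2.55326
φ = atan2(y, x) mod 360° = atan2(-2.418, -0.820) = 251.2670°
|p|² = ρ² + z² = 2.55326² + 2.000² = 10.51912
κ = 2ρ / |p|² = 2×2.55326 / 10.51912 = 0.48545
θ = 2·atan2(ρ, z) = 2·atan2(2.55326, 2.000) = 1.81263 rad
ℓ = θ/κ = 1.81263/0.48545 = 3.73391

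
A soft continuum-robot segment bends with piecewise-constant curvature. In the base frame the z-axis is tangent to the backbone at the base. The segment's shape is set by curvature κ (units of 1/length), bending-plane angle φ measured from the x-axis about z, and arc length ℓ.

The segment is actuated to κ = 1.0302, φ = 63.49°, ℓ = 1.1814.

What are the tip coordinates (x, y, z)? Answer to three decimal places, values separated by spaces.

θ = κ·ℓ = 1.0302 × 1.1814 = 1.21708 rad
ρ = (1 − cos θ)/κ = (1 − 0.34639)/1.0302 = 0.63445
z = sin θ / κ = 0.93809/1.0302 = 0.91059
x = ρ cos φ = 0.63445 × cos(63.49°) = 0.28319
y = ρ sin φ = 0.63445 × sin(63.49°) = 0.56774

0.283 0.568 0.911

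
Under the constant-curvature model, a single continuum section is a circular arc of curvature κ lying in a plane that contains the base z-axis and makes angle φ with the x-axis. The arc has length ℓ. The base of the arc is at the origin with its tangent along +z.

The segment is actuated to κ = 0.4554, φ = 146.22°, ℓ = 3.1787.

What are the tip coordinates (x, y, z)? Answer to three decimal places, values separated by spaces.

-1.601 1.071 2.179

θ = κ·ℓ = 0.4554 × 3.1787 = 1.44758 rad
ρ = (1 − cos θ)/κ = (1 − 0.12290)/0.4554 = 1.92599
z = sin θ / κ = 0.99242/0.4554 = 2.17922
x = ρ cos φ = 1.92599 × cos(146.22°) = -1.60084
y = ρ sin φ = 1.92599 × sin(146.22°) = 1.07086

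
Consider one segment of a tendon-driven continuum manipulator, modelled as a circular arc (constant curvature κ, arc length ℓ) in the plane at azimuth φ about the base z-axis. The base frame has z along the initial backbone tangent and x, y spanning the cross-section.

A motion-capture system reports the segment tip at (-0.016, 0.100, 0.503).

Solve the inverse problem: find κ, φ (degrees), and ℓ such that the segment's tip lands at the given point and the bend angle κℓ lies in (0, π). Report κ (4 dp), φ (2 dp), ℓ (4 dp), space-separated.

ρ = √(x²+y²) = √(-0.016² + 0.100²) = 0.10127
φ = atan2(y, x) mod 360° = atan2(0.100, -0.016) = 99.0903°
|p|² = ρ² + z² = 0.10127² + 0.503² = 0.26326
κ = 2ρ / |p|² = 2×0.10127 / 0.26326 = 0.76935
θ = 2·atan2(ρ, z) = 2·atan2(0.10127, 0.503) = 0.39736 rad
ℓ = θ/κ = 0.39736/0.76935 = 0.51648

0.7694 99.09 0.5165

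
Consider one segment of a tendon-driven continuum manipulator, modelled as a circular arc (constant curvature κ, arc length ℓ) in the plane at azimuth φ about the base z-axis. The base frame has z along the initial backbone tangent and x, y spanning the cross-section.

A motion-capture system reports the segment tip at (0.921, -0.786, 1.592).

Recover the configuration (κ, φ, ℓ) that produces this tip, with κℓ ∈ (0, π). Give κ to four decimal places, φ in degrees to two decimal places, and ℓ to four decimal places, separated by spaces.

ρ = √(x²+y²) = √(0.921² + -0.786²) = 1.21080
φ = atan2(y, x) mod 360° = atan2(-0.786, 0.921) = 319.5219°
|p|² = ρ² + z² = 1.21080² + 1.592² = 4.00050
κ = 2ρ / |p|² = 2×1.21080 / 4.00050 = 0.60532
θ = 2·atan2(ρ, z) = 2·atan2(1.21080, 1.592) = 1.30044 rad
ℓ = θ/κ = 1.30044/0.60532 = 2.14834

0.6053 319.52 2.1483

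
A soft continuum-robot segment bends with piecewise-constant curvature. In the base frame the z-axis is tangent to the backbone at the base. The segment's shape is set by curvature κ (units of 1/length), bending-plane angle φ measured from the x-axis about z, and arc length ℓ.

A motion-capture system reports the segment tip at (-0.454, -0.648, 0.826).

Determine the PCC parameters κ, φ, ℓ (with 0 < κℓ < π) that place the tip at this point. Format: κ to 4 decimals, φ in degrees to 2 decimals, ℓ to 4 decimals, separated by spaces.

ρ = √(x²+y²) = √(-0.454² + -0.648²) = 0.79121
φ = atan2(y, x) mod 360° = atan2(-0.648, -0.454) = 234.9842°
|p|² = ρ² + z² = 0.79121² + 0.826² = 1.30830
κ = 2ρ / |p|² = 2×0.79121 / 1.30830 = 1.20953
θ = 2·atan2(ρ, z) = 2·atan2(0.79121, 0.826) = 1.52778 rad
ℓ = θ/κ = 1.52778/1.20953 = 1.26312

1.2095 234.98 1.2631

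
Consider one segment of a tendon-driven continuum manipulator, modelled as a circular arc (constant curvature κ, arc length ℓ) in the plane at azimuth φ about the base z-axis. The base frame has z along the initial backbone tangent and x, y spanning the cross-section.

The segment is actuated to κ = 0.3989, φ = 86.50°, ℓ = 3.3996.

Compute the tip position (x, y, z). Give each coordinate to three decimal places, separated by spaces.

0.120 1.969 2.449

θ = κ·ℓ = 0.3989 × 3.3996 = 1.35610 rad
ρ = (1 − cos θ)/κ = (1 − 0.21305)/0.3989 = 1.97280
z = sin θ / κ = 0.97704/0.3989 = 2.44934
x = ρ cos φ = 1.97280 × cos(86.50°) = 0.12044
y = ρ sin φ = 1.97280 × sin(86.50°) = 1.96912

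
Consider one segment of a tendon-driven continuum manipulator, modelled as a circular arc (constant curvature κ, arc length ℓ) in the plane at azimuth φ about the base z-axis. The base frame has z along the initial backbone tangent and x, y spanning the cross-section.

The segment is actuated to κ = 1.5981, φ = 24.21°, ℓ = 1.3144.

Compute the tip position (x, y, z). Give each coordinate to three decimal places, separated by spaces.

θ = κ·ℓ = 1.5981 × 1.3144 = 2.10054 rad
ρ = (1 − cos θ)/κ = (1 − -0.50531)/1.5981 = 0.94194
z = sin θ / κ = 0.86294/1.5981 = 0.53998
x = ρ cos φ = 0.94194 × cos(24.21°) = 0.85910
y = ρ sin φ = 0.94194 × sin(24.21°) = 0.38627

0.859 0.386 0.540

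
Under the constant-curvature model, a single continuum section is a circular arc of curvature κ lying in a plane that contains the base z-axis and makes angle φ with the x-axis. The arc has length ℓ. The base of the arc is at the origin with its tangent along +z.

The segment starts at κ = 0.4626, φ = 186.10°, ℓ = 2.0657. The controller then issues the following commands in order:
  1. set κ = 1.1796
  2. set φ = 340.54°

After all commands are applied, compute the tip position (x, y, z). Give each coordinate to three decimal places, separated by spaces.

initial: κ=0.4626, φ=186.10°, ℓ=2.0657
cmd 1: set κ=1.1796 → (κ,φ,ℓ)=(1.1796,186.10°,2.0657) → tip=(-1.4850,-0.1587,0.5493)
cmd 2: set φ=340.54° → (κ,φ,ℓ)=(1.1796,340.54°,2.0657) → tip=(1.4081,-0.4975,0.5493)

1.408 -0.498 0.549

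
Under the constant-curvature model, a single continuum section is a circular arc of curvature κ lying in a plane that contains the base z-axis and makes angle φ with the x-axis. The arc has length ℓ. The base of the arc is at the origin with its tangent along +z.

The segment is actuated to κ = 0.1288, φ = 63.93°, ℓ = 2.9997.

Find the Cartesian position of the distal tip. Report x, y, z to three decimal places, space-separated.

θ = κ·ℓ = 0.1288 × 2.9997 = 0.38636 rad
ρ = (1 − cos θ)/κ = (1 − 0.92629)/0.1288 = 0.57231
z = sin θ / κ = 0.37682/0.1288 = 2.92562
x = ρ cos φ = 0.57231 × cos(63.93°) = 0.25151
y = ρ sin φ = 0.57231 × sin(63.93°) = 0.51408

0.252 0.514 2.926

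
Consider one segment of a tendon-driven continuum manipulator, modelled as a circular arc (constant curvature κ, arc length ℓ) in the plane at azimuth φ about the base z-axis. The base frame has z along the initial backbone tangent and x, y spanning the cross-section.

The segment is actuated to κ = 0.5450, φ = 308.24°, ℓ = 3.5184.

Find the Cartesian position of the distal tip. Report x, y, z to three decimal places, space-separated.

θ = κ·ℓ = 0.5450 × 3.5184 = 1.91753 rad
ρ = (1 − cos θ)/κ = (1 − -0.33983)/0.5450 = 2.45840
z = sin θ / κ = 0.94049/0.5450 = 1.72567
x = ρ cos φ = 2.45840 × cos(308.24°) = 1.52164
y = ρ sin φ = 2.45840 × sin(308.24°) = -1.93089

1.522 -1.931 1.726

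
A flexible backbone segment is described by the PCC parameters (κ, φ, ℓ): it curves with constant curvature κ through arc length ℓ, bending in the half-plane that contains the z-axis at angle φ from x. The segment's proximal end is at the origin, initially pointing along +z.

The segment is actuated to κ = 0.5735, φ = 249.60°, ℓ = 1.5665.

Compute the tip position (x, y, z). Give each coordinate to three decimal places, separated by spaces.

θ = κ·ℓ = 0.5735 × 1.5665 = 0.89839 rad
ρ = (1 − cos θ)/κ = (1 − 0.62287)/0.5735 = 0.65759
z = sin θ / κ = 0.78232/0.5735 = 1.36412
x = ρ cos φ = 0.65759 × cos(249.60°) = -0.22922
y = ρ sin φ = 0.65759 × sin(249.60°) = -0.61635

-0.229 -0.616 1.364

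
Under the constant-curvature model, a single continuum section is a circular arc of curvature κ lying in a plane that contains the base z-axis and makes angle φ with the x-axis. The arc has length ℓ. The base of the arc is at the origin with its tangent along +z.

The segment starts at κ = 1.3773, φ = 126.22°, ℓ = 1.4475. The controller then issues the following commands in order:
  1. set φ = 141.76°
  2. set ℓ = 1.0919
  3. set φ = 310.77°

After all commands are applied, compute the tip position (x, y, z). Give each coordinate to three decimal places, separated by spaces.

0.442 -0.513 0.724

initial: κ=1.3773, φ=126.22°, ℓ=1.4475
cmd 1: set φ=141.76° → (κ,φ,ℓ)=(1.3773,141.76°,1.4475) → tip=(-0.8043,0.6338,0.6621)
cmd 2: set ℓ=1.0919 → (κ,φ,ℓ)=(1.3773,141.76°,1.0919) → tip=(-0.5321,0.4193,0.7244)
cmd 3: set φ=310.77° → (κ,φ,ℓ)=(1.3773,310.77°,1.0919) → tip=(0.4424,-0.5131,0.7244)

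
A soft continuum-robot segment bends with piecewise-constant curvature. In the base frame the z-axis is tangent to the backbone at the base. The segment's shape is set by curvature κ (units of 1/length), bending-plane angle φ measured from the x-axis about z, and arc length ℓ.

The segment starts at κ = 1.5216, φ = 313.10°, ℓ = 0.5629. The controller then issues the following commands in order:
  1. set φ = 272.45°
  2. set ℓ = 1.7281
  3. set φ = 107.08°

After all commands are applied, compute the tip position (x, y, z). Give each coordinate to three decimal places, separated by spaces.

-0.361 1.176 0.322

initial: κ=1.5216, φ=313.10°, ℓ=0.5629
cmd 1: set φ=272.45° → (κ,φ,ℓ)=(1.5216,272.45°,0.5629) → tip=(0.0097,-0.2265,0.4966)
cmd 2: set ℓ=1.7281 → (κ,φ,ℓ)=(1.5216,272.45°,1.7281) → tip=(0.0526,-1.2290,0.3220)
cmd 3: set φ=107.08° → (κ,φ,ℓ)=(1.5216,107.08°,1.7281) → tip=(-0.3613,1.1758,0.3220)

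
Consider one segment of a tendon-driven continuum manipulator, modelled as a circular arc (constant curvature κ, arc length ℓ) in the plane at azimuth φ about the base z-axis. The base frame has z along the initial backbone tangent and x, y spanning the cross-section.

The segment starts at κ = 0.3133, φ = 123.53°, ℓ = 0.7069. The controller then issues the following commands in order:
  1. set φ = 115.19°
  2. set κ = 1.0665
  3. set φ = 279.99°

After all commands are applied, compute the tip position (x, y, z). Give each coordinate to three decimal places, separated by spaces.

initial: κ=0.3133, φ=123.53°, ℓ=0.7069
cmd 1: set φ=115.19° → (κ,φ,ℓ)=(0.3133,115.19°,0.7069) → tip=(-0.0332,0.0705,0.7011)
cmd 2: set κ=1.0665 → (κ,φ,ℓ)=(1.0665,115.19°,0.7069) → tip=(-0.1081,0.2299,0.6418)
cmd 3: set φ=279.99° → (κ,φ,ℓ)=(1.0665,279.99°,0.7069) → tip=(0.0441,-0.2502,0.6418)

0.044 -0.250 0.642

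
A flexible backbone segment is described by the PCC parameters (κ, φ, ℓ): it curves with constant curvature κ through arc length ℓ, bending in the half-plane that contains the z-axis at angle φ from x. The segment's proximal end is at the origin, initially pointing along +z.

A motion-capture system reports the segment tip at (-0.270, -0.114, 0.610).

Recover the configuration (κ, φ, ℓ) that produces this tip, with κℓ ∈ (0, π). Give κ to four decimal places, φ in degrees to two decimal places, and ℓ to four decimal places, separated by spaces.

ρ = √(x²+y²) = √(-0.270² + -0.114²) = 0.29308
φ = atan2(y, x) mod 360° = atan2(-0.114, -0.270) = 202.8906°
|p|² = ρ² + z² = 0.29308² + 0.610² = 0.45800
κ = 2ρ / |p|² = 2×0.29308 / 0.45800 = 1.27984
θ = 2·atan2(ρ, z) = 2·atan2(0.29308, 0.610) = 0.89579 rad
ℓ = θ/κ = 0.89579/1.27984 = 0.69992

1.2798 202.89 0.6999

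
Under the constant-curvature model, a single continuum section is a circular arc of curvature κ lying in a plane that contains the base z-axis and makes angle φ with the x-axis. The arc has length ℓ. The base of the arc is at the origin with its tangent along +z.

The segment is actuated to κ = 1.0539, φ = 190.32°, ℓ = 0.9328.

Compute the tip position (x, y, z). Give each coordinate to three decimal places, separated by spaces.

-0.416 -0.076 0.790

θ = κ·ℓ = 1.0539 × 0.9328 = 0.98308 rad
ρ = (1 − cos θ)/κ = (1 − 0.55446)/1.0539 = 0.42275
z = sin θ / κ = 0.83221/1.0539 = 0.78965
x = ρ cos φ = 0.42275 × cos(190.32°) = -0.41591
y = ρ sin φ = 0.42275 × sin(190.32°) = -0.07573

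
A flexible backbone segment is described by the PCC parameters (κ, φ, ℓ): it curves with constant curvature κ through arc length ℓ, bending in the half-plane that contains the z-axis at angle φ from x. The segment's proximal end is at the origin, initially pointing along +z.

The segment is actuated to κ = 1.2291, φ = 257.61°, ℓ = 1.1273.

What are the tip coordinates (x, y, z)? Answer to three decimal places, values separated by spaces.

θ = κ·ℓ = 1.2291 × 1.1273 = 1.38556 rad
ρ = (1 − cos θ)/κ = (1 − 0.18417)/1.2291 = 0.66376
z = sin θ / κ = 0.98289/1.2291 = 0.79969
x = ρ cos φ = 0.66376 × cos(257.61°) = -0.14242
y = ρ sin φ = 0.66376 × sin(257.61°) = -0.64830

-0.142 -0.648 0.800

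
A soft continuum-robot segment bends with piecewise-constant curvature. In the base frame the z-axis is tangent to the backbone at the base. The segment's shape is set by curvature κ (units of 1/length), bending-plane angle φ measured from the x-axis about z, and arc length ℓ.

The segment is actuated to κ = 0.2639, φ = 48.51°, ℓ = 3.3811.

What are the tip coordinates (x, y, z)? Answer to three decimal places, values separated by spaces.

θ = κ·ℓ = 0.2639 × 3.3811 = 0.89227 rad
ρ = (1 − cos θ)/κ = (1 − 0.62764)/0.2639 = 1.41097
z = sin θ / κ = 0.77850/0.2639 = 2.94998
x = ρ cos φ = 1.41097 × cos(48.51°) = 0.93475
y = ρ sin φ = 1.41097 × sin(48.51°) = 1.05692

0.935 1.057 2.950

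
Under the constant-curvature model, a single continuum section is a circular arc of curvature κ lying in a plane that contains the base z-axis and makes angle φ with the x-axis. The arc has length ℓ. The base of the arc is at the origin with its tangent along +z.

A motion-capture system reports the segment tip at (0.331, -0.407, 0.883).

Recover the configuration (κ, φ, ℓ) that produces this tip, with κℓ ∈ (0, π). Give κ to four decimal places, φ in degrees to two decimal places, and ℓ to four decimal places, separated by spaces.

0.9946 309.12 1.0780

ρ = √(x²+y²) = √(0.331² + -0.407²) = 0.52460
φ = atan2(y, x) mod 360° = atan2(-0.407, 0.331) = 309.1203°
|p|² = ρ² + z² = 0.52460² + 0.883² = 1.05490
κ = 2ρ / |p|² = 2×0.52460 / 1.05490 = 0.99461
θ = 2·atan2(ρ, z) = 2·atan2(0.52460, 0.883) = 1.07216 rad
ℓ = θ/κ = 1.07216/0.99461 = 1.07798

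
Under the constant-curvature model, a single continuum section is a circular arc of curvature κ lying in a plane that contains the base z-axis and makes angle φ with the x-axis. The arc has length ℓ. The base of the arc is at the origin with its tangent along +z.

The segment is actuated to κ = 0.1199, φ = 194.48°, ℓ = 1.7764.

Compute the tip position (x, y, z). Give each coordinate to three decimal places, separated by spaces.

-0.182 -0.047 1.763

θ = κ·ℓ = 0.1199 × 1.7764 = 0.21299 rad
ρ = (1 − cos θ)/κ = (1 − 0.97740)/0.1199 = 0.18846
z = sin θ / κ = 0.21138/0.1199 = 1.76300
x = ρ cos φ = 0.18846 × cos(194.48°) = -0.18248
y = ρ sin φ = 0.18846 × sin(194.48°) = -0.04712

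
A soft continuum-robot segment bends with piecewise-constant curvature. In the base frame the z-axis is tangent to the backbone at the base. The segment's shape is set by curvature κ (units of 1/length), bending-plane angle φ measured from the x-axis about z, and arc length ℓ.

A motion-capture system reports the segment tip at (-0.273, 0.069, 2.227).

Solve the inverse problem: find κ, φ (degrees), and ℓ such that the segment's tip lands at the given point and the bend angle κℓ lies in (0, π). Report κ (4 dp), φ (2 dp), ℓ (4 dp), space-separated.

0.1118 165.82 2.2507

ρ = √(x²+y²) = √(-0.273² + 0.069²) = 0.28158
φ = atan2(y, x) mod 360° = atan2(0.069, -0.273) = 165.8157°
|p|² = ρ² + z² = 0.28158² + 2.227² = 5.03882
κ = 2ρ / |p|² = 2×0.28158 / 5.03882 = 0.11177
θ = 2·atan2(ρ, z) = 2·atan2(0.28158, 2.227) = 0.25155 rad
ℓ = θ/κ = 0.25155/0.11177 = 2.25066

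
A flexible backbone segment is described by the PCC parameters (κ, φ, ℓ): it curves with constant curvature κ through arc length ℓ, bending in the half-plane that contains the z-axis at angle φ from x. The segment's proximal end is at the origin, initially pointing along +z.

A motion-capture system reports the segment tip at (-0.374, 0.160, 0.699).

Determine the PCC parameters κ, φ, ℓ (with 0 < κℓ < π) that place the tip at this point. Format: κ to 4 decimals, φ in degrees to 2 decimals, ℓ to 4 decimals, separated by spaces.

ρ = √(x²+y²) = √(-0.374² + 0.160²) = 0.40679
φ = atan2(y, x) mod 360° = atan2(0.160, -0.374) = 156.8384°
|p|² = ρ² + z² = 0.40679² + 0.699² = 0.65408
κ = 2ρ / |p|² = 2×0.40679 / 0.65408 = 1.24385
θ = 2·atan2(ρ, z) = 2·atan2(0.40679, 0.699) = 1.05409 rad
ℓ = θ/κ = 1.05409/1.24385 = 0.84744

1.2439 156.84 0.8474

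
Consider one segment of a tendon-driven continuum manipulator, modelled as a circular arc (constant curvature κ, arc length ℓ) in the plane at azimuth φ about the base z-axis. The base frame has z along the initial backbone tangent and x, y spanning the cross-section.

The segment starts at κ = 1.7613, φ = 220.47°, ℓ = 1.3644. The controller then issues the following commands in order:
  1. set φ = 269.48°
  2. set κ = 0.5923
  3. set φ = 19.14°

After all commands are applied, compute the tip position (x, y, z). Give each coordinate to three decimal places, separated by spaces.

0.493 0.171 1.221

initial: κ=1.7613, φ=220.47°, ℓ=1.3644
cmd 1: set φ=269.48° → (κ,φ,ℓ)=(1.7613,269.48°,1.3644) → tip=(-0.0090,-0.9876,0.3822)
cmd 2: set κ=0.5923 → (κ,φ,ℓ)=(0.5923,269.48°,1.3644) → tip=(-0.0047,-0.5219,1.2207)
cmd 3: set φ=19.14° → (κ,φ,ℓ)=(0.5923,19.14°,1.3644) → tip=(0.4931,0.1711,1.2207)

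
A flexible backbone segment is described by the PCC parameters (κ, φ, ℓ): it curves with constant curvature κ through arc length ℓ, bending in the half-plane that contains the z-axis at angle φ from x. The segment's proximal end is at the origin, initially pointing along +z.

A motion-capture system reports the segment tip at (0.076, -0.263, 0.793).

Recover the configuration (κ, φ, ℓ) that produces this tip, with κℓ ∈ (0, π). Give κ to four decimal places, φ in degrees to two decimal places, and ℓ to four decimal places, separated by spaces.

ρ = √(x²+y²) = √(0.076² + -0.263²) = 0.27376
φ = atan2(y, x) mod 360° = atan2(-0.263, 0.076) = 286.1179°
|p|² = ρ² + z² = 0.27376² + 0.793² = 0.70379
κ = 2ρ / |p|² = 2×0.27376 / 0.70379 = 0.77796
θ = 2·atan2(ρ, z) = 2·atan2(0.27376, 0.793) = 0.66482 rad
ℓ = θ/κ = 0.66482/0.77796 = 0.85458

0.7780 286.12 0.8546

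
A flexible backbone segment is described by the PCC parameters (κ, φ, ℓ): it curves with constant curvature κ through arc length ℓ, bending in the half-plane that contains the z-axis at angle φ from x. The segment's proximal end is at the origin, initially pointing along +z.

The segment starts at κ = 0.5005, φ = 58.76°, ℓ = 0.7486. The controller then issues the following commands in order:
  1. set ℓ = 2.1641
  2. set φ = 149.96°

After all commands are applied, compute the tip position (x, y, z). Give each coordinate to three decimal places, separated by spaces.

-0.919 0.532 1.765

initial: κ=0.5005, φ=58.76°, ℓ=0.7486
cmd 1: set ℓ=2.1641 → (κ,φ,ℓ)=(0.5005,58.76°,2.1641) → tip=(0.5507,0.9079,1.7651)
cmd 2: set φ=149.96° → (κ,φ,ℓ)=(0.5005,149.96°,2.1641) → tip=(-0.9192,0.5315,1.7651)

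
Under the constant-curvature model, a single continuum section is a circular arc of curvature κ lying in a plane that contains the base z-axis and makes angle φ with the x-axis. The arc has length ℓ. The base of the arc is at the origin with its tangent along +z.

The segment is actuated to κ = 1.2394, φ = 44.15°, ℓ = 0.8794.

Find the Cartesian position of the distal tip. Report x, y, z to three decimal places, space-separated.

0.311 0.302 0.715

θ = κ·ℓ = 1.2394 × 0.8794 = 1.08993 rad
ρ = (1 − cos θ)/κ = (1 − 0.46255)/1.2394 = 0.43364
z = sin θ / κ = 0.88659/1.2394 = 0.71534
x = ρ cos φ = 0.43364 × cos(44.15°) = 0.31114
y = ρ sin φ = 0.43364 × sin(44.15°) = 0.30205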